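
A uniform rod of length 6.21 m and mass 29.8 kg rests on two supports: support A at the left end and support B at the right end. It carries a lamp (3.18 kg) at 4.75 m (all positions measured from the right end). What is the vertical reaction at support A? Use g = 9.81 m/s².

About support B:
Beam weight: 29.8 × 9.81 = 292.3 N down at 3.105 m → arm 3.105 m, τ = 292.3 × 3.105 = 907.6 N·m counterclockwise.
Lamp: 3.18 × 9.81 = 31.2 N down at 4.75 m → arm 4.75 m, τ = 31.2 × 4.75 = 148.2 N·m counterclockwise.
Net load moment about support B = 1056 N·m counterclockwise.
Reaction R at support A is upward at 6.21 m, arm 6.21 m → moment R × 6.21 clockwise.
Setting net torque to zero: R × 6.21 = 1056 → R = 170 N.

R_A ≈ 170 N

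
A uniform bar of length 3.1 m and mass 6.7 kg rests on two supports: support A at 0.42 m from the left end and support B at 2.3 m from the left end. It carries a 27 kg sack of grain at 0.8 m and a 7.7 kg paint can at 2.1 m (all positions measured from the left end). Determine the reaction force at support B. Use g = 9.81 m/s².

About support A:
Beam weight: 6.7 × 9.81 = 65.73 N down at 1.55 m → arm 1.13 m, τ = 65.73 × 1.13 = 74.27 N·m clockwise.
Sack of grain: 27 × 9.81 = 264.9 N down at 0.8 m → arm 0.38 m, τ = 264.9 × 0.38 = 100.7 N·m clockwise.
Paint can: 7.7 × 9.81 = 75.54 N down at 2.1 m → arm 1.68 m, τ = 75.54 × 1.68 = 126.9 N·m clockwise.
Net load moment about support A = 301.9 N·m clockwise.
Reaction R at support B is upward at 2.3 m, arm 1.88 m → moment R × 1.88 counterclockwise.
Setting net torque to zero: R × 1.88 = 301.9 → R = 161 N.

R_B ≈ 161 N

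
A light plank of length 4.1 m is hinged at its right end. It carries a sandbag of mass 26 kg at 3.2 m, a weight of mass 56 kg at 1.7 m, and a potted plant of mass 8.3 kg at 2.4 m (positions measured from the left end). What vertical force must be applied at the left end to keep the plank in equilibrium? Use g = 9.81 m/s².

About the right end:
Sandbag: 26 × 9.81 = 255.1 N down at 3.2 m → arm 0.9 m, τ = 255.1 × 0.9 = 229.6 N·m counterclockwise.
Weight: 56 × 9.81 = 549.4 N down at 1.7 m → arm 2.4 m, τ = 549.4 × 2.4 = 1319 N·m counterclockwise.
Potted plant: 8.3 × 9.81 = 81.42 N down at 2.4 m → arm 1.7 m, τ = 81.42 × 1.7 = 138.4 N·m counterclockwise.
Net moment of the loads = 1687 N·m counterclockwise.
The upward force F acts at the left end, arm 4.1 m, giving F × 4.1 clockwise.
Balancing moments: F × 4.1 = 1687, giving F = 1687 / 4.1 = 411 N.

F ≈ 411 N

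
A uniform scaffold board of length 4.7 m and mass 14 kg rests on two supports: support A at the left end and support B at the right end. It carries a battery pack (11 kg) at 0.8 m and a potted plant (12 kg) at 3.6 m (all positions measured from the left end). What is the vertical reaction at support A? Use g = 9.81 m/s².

R_A ≈ 186 N

Take moments about support B.
Beam weight: 14 × 9.81 = 137.3 N down at 2.35 m → arm 2.35 m, τ = 137.3 × 2.35 = 322.7 N·m counterclockwise.
Battery pack: 11 × 9.81 = 107.9 N down at 0.8 m → arm 3.9 m, τ = 107.9 × 3.9 = 420.8 N·m counterclockwise.
Potted plant: 12 × 9.81 = 117.7 N down at 3.6 m → arm 1.1 m, τ = 117.7 × 1.1 = 129.5 N·m counterclockwise.
Net load moment about support B = 873 N·m counterclockwise.
Reaction R at support A is upward at 0 m, arm 4.7 m → moment R × 4.7 clockwise.
Setting net torque to zero: R × 4.7 = 873 → R = 186 N.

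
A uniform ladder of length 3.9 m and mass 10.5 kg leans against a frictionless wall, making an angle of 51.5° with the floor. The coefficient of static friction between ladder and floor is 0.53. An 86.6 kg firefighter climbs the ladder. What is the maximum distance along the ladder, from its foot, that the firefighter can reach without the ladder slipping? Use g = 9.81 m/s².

Take moments about the foot of the ladder.
Ladder weight 10.5×9.81 = 103 N acts at 1.95 m along the ladder; its horizontal arm is 1.95·cos51.5° = 1.214 m → τ = 125 N·m clockwise.
Firefighter weight 86.6×9.81 = 849.5 N at distance d → arm d·cos51.5° → τ = 849.5·d·0.6225 clockwise.
Wall normal N at the top has arm L sinθ = 3.052 m counterclockwise, so Στ = 0 gives N·3.052 = 125 + 528.8·d.
ΣFy = 0 ⇒ N_floor = 952.5 N, so the maximum friction is μ_s·N_floor = 0.53×952.5 = 504.8 N. ΣFx = 0 ⇒ N_wall = f, so at the slipping point N = 504.8 N.
Substituting: 504.8×3.052 = 125 + 528.8·d ⇒ d = (1541 − 125) / 528.8 = 2.68 m.

d ≈ 2.68 m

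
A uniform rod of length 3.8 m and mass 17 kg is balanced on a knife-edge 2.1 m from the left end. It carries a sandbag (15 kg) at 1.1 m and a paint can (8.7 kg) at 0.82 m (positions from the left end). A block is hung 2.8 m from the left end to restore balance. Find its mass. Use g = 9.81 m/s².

Sum moments about the knife-edge (at 2.1 m from the left end) (the support reaction has zero arm there).
Beam weight: 17 × 9.81 = 166.8 N down at 1.9 m → arm 0.2 m, τ = 166.8 × 0.2 = 33.36 N·m counterclockwise.
Sandbag: 15 × 9.81 = 147.2 N down at 1.1 m → arm 1 m, τ = 147.2 × 1 = 147.2 N·m counterclockwise.
Paint can: 8.7 × 9.81 = 85.35 N down at 0.82 m → arm 1.28 m, τ = 85.35 × 1.28 = 109.2 N·m counterclockwise.
Net moment of known loads = 289.8 N·m counterclockwise.
An unknown mass m at 2.8 m has arm 0.7 m; its moment is m·g·0.7 clockwise.
Στ = 0 ⇒ m × 9.81 × 0.7 = 289.8 ⇒ m = 289.8 / (9.81 × 0.7) = 42.2 kg.

m ≈ 42.2 kg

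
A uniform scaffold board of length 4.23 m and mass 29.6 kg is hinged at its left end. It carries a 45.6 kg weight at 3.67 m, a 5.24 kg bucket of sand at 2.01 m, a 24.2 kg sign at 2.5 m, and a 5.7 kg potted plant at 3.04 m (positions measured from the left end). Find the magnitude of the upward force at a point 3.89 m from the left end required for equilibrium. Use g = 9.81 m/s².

Choose the left end as the axis so the unknown pivot reaction has zero arm there.
Beam weight: 29.6 × 9.81 = 290.4 N down at 2.115 m → arm 2.115 m, τ = 290.4 × 2.115 = 614.2 N·m clockwise.
Weight: 45.6 × 9.81 = 447.3 N down at 3.67 m → arm 3.67 m, τ = 447.3 × 3.67 = 1642 N·m clockwise.
Bucket of sand: 5.24 × 9.81 = 51.4 N down at 2.01 m → arm 2.01 m, τ = 51.4 × 2.01 = 103.3 N·m clockwise.
Sign: 24.2 × 9.81 = 237.4 N down at 2.5 m → arm 2.5 m, τ = 237.4 × 2.5 = 593.5 N·m clockwise.
Potted plant: 5.7 × 9.81 = 55.92 N down at 3.04 m → arm 3.04 m, τ = 55.92 × 3.04 = 170 N·m clockwise.
Net moment of the loads = 3123 N·m clockwise.
The upward force F acts at a point 3.89 m from the left end, arm 3.89 m, giving F × 3.89 counterclockwise.
For rotational equilibrium, F × 3.89 = 3123, so F = 3123 / 3.89 = 803 N.

F ≈ 803 N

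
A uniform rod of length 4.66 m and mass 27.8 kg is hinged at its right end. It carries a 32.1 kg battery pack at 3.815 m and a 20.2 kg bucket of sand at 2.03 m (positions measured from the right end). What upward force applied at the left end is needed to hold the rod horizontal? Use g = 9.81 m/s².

F ≈ 480 N

Choose the right end as the axis so the unknown pivot reaction has zero arm there.
Beam weight: 27.8 × 9.81 = 272.7 N down at 2.33 m → arm 2.33 m, τ = 272.7 × 2.33 = 635.4 N·m counterclockwise.
Battery pack: 32.1 × 9.81 = 314.9 N down at 3.815 m → arm 3.815 m, τ = 314.9 × 3.815 = 1201 N·m counterclockwise.
Bucket of sand: 20.2 × 9.81 = 198.2 N down at 2.03 m → arm 2.03 m, τ = 198.2 × 2.03 = 402.3 N·m counterclockwise.
Net moment of the loads = 2239 N·m counterclockwise.
The upward force F acts at the left end, arm 4.66 m, giving F × 4.66 clockwise.
Balancing moments: F × 4.66 = 2239, giving F = 2239 / 4.66 = 480 N.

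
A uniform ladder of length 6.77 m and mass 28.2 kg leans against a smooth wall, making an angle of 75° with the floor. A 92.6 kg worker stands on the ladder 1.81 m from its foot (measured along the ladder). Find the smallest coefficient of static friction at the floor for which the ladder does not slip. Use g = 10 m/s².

μ_min ≈ 0.0862

Take moments about the foot of the ladder.
Ladder weight 28.2×10 = 282 N acts at 3.385 m along the ladder; its horizontal arm is 3.385·cos75° = 0.8761 m → τ = 247.1 N·m clockwise.
Worker: 92.6×10 = 926 N at 1.81 m → arm 0.4685 m → τ = 433.8 N·m clockwise.
Wall normal N acts horizontally at the top; its moment arm is the height L sinθ = 6.77·sin75° = 6.539 m, counterclockwise.
Setting net torque to zero: N × 6.539 = 680.9 → N = 104.1 N.
ΣFx = 0 ⇒ f = N_wall = 104.1 N. ΣFy = 0 ⇒ N_floor = 1208 N.
μ_min = f / N_floor = 104.1 / 1208 = 0.0862.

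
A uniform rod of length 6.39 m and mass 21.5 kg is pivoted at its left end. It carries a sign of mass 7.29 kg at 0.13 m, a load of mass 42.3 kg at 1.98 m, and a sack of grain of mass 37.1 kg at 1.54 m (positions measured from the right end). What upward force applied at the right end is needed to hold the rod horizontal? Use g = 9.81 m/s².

Taking torques about the left end:
Beam weight: 21.5 × 9.81 = 210.9 N down at 3.195 m → arm 3.195 m, τ = 210.9 × 3.195 = 673.8 N·m clockwise.
Sign: 7.29 × 9.81 = 71.51 N down at 0.13 m → arm 6.26 m, τ = 71.51 × 6.26 = 447.7 N·m clockwise.
Load: 42.3 × 9.81 = 415 N down at 1.98 m → arm 4.41 m, τ = 415 × 4.41 = 1830 N·m clockwise.
Sack of grain: 37.1 × 9.81 = 364 N down at 1.54 m → arm 4.85 m, τ = 364 × 4.85 = 1765 N·m clockwise.
Net moment of the loads = 4716 N·m clockwise.
The upward force F acts at the right end, arm 6.39 m, giving F × 6.39 counterclockwise.
Balancing moments: F × 6.39 = 4716, giving F = 4716 / 6.39 = 738 N.

F ≈ 738 N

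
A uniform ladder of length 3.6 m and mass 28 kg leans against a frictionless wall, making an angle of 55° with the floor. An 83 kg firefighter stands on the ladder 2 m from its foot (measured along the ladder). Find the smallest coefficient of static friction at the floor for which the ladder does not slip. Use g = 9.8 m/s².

μ_min ≈ 0.379

Choose the foot of the ladder as the axis so the floor normal and friction both act there and drop out.
Ladder weight 28×9.8 = 274.4 N acts at 1.8 m along the ladder; its horizontal arm is 1.8·cos55° = 1.032 m → τ = 283.2 N·m clockwise.
Firefighter: 83×9.8 = 813.4 N at 2 m → arm 1.147 m → τ = 933 N·m clockwise.
Wall normal N acts horizontally at the top; its moment arm is the height L sinθ = 3.6·sin55° = 2.949 m, counterclockwise.
Setting net torque to zero: N × 2.949 = 1216 → N = 412.3 N.
ΣFx = 0 ⇒ f = N_wall = 412.3 N. ΣFy = 0 ⇒ N_floor = 1088 N.
μ_min = f / N_floor = 412.3 / 1088 = 0.379.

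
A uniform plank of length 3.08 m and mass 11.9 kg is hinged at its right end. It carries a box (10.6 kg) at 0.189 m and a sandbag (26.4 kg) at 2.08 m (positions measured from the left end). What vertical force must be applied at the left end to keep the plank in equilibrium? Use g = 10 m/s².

Take moments about the right end.
Beam weight: 11.9 × 10 = 119 N down at 1.54 m → arm 1.54 m, τ = 119 × 1.54 = 183.3 N·m counterclockwise.
Box: 10.6 × 10 = 106 N down at 0.189 m → arm 2.891 m, τ = 106 × 2.891 = 306.4 N·m counterclockwise.
Sandbag: 26.4 × 10 = 264 N down at 2.08 m → arm 1 m, τ = 264 × 1 = 264 N·m counterclockwise.
Net moment of the loads = 753.7 N·m counterclockwise.
The upward force F acts at the left end, arm 3.08 m, giving F × 3.08 clockwise.
Balancing moments: F × 3.08 = 753.7, giving F = 753.7 / 3.08 = 245 N.

F ≈ 245 N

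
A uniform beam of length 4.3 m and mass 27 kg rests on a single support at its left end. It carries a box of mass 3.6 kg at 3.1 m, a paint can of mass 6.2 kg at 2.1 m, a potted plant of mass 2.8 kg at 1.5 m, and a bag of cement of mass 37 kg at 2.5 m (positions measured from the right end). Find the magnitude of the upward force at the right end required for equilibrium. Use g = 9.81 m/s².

F ≈ 343 N

Take moments about the left end.
Beam weight: 27 × 9.81 = 264.9 N down at 2.15 m → arm 2.15 m, τ = 264.9 × 2.15 = 569.5 N·m clockwise.
Box: 3.6 × 9.81 = 35.32 N down at 3.1 m → arm 1.2 m, τ = 35.32 × 1.2 = 42.38 N·m clockwise.
Paint can: 6.2 × 9.81 = 60.82 N down at 2.1 m → arm 2.2 m, τ = 60.82 × 2.2 = 133.8 N·m clockwise.
Potted plant: 2.8 × 9.81 = 27.47 N down at 1.5 m → arm 2.8 m, τ = 27.47 × 2.8 = 76.92 N·m clockwise.
Bag of cement: 37 × 9.81 = 363 N down at 2.5 m → arm 1.8 m, τ = 363 × 1.8 = 653.4 N·m clockwise.
Net moment of the loads = 1476 N·m clockwise.
The upward force F acts at the right end, arm 4.3 m, giving F × 4.3 counterclockwise.
For rotational equilibrium, F × 4.3 = 1476, so F = 1476 / 4.3 = 343 N.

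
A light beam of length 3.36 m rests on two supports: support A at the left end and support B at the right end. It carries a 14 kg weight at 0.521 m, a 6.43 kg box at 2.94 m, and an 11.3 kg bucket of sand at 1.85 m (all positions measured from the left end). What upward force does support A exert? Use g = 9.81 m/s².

R_A ≈ 174 N

About support B:
Weight: 14 × 9.81 = 137.3 N down at 0.521 m → arm 2.839 m, τ = 137.3 × 2.839 = 389.8 N·m counterclockwise.
Box: 6.43 × 9.81 = 63.08 N down at 2.94 m → arm 0.42 m, τ = 63.08 × 0.42 = 26.49 N·m counterclockwise.
Bucket of sand: 11.3 × 9.81 = 110.9 N down at 1.85 m → arm 1.51 m, τ = 110.9 × 1.51 = 167.5 N·m counterclockwise.
Net load moment about support B = 583.8 N·m counterclockwise.
Reaction R at support A is upward at 0 m, arm 3.36 m → moment R × 3.36 clockwise.
For rotational equilibrium, R × 3.36 = 583.8, so R = 174 N.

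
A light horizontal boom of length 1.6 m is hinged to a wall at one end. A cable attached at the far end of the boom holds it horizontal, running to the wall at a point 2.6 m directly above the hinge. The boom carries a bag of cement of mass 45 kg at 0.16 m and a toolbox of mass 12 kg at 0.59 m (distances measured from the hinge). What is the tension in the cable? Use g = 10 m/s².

Taking torques about the hinge:
Bag of cement: 45 × 10 = 450 N down at 0.16 m → arm 0.16 m, τ = 450 × 0.16 = 72 N·m clockwise.
Toolbox: 12 × 10 = 120 N down at 0.59 m → arm 0.59 m, τ = 120 × 0.59 = 70.8 N·m clockwise.
Total clockwise load moment = 142.8 N·m.
The cable tension T acts at 1.6 m; only its component perpendicular to the boom, T sinθ, produces torque. sinθ = h/√(h²+d²) = 2.6/√(2.6²+1.6²) = 0.8517.
For rotational equilibrium, T × 1.6 × 0.8517 = 142.8, so T = 142.8 / 1.363 = 105 N.

T ≈ 105 N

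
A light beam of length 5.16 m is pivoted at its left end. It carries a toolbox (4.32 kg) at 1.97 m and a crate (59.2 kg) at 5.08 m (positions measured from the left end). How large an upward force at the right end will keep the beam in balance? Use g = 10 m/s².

F ≈ 599 N

About the left end:
Toolbox: 4.32 × 10 = 43.2 N down at 1.97 m → arm 1.97 m, τ = 43.2 × 1.97 = 85.1 N·m clockwise.
Crate: 59.2 × 10 = 592 N down at 5.08 m → arm 5.08 m, τ = 592 × 5.08 = 3007 N·m clockwise.
Net moment of the loads = 3092 N·m clockwise.
The upward force F acts at the right end, arm 5.16 m, giving F × 5.16 counterclockwise.
Setting net torque to zero: F × 5.16 = 3092 → F = 3092 / 5.16 = 599 N.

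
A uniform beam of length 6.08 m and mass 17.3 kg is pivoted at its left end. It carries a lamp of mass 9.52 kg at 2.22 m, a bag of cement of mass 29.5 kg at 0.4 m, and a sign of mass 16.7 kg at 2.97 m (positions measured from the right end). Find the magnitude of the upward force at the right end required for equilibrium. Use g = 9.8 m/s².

F ≈ 498 N

Choose the left end as the axis so the unknown pivot reaction has zero arm there.
Beam weight: 17.3 × 9.8 = 169.5 N down at 3.04 m → arm 3.04 m, τ = 169.5 × 3.04 = 515.3 N·m clockwise.
Lamp: 9.52 × 9.8 = 93.3 N down at 2.22 m → arm 3.86 m, τ = 93.3 × 3.86 = 360.1 N·m clockwise.
Bag of cement: 29.5 × 9.8 = 289.1 N down at 0.4 m → arm 5.68 m, τ = 289.1 × 5.68 = 1642 N·m clockwise.
Sign: 16.7 × 9.8 = 163.7 N down at 2.97 m → arm 3.11 m, τ = 163.7 × 3.11 = 509.1 N·m clockwise.
Net moment of the loads = 3026 N·m clockwise.
The upward force F acts at the right end, arm 6.08 m, giving F × 6.08 counterclockwise.
Στ = 0 ⇒ F × 6.08 = 3026 ⇒ F = 3026 / 6.08 = 498 N.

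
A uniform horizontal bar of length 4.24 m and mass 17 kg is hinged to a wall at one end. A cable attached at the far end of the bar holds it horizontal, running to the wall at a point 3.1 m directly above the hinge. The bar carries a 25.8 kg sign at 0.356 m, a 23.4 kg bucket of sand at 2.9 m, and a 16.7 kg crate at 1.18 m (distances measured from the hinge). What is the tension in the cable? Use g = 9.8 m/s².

T ≈ 520 N

Choose the hinge as the axis so the unknown hinge reaction has zero arm there.
Beam weight: 17 × 9.8 = 166.6 N down at 2.12 m → arm 2.12 m, τ = 166.6 × 2.12 = 353.2 N·m clockwise.
Sign: 25.8 × 9.8 = 252.8 N down at 0.356 m → arm 0.356 m, τ = 252.8 × 0.356 = 90 N·m clockwise.
Bucket of sand: 23.4 × 9.8 = 229.3 N down at 2.9 m → arm 2.9 m, τ = 229.3 × 2.9 = 665 N·m clockwise.
Crate: 16.7 × 9.8 = 163.7 N down at 1.18 m → arm 1.18 m, τ = 163.7 × 1.18 = 193.2 N·m clockwise.
Total clockwise load moment = 1301 N·m.
The cable tension T acts at 4.24 m; only its component perpendicular to the bar, T sinθ, produces torque. sinθ = h/√(h²+d²) = 3.1/√(3.1²+4.24²) = 0.5902.
Balancing moments: T × 4.24 × 0.5902 = 1301, giving T = 1301 / 2.502 = 520 N.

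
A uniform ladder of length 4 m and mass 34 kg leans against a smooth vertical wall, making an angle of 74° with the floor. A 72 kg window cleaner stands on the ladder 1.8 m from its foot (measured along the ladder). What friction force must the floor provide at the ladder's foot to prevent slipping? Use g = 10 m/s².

f ≈ 142 N

About the foot of the ladder:
Ladder weight 34×10 = 340 N acts at 2 m along the ladder; its horizontal arm is 2·cos74° = 0.5513 m → τ = 187.4 N·m clockwise.
Window cleaner: 72×10 = 720 N at 1.8 m → arm 0.4961 m → τ = 357.2 N·m clockwise.
Wall normal N acts horizontally at the top; its moment arm is the height L sinθ = 4·sin74° = 3.845 m, counterclockwise.
For rotational equilibrium, N × 3.845 = 544.6, so N = 142 N.
ΣFx = 0: friction at the foot balances the wall's push, so f = N_wall = 142 N.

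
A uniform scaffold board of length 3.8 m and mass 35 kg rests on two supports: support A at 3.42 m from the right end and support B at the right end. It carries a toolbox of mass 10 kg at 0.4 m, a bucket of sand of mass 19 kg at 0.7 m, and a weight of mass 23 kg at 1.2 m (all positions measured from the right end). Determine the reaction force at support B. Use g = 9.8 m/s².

R_B ≈ 533 N

Choose support A as the axis so its reaction then has zero moment arm.
Beam weight: 35 × 9.8 = 343 N down at 1.9 m → arm 1.52 m, τ = 343 × 1.52 = 521.4 N·m clockwise.
Toolbox: 10 × 9.8 = 98 N down at 0.4 m → arm 3.02 m, τ = 98 × 3.02 = 296 N·m clockwise.
Bucket of sand: 19 × 9.8 = 186.2 N down at 0.7 m → arm 2.72 m, τ = 186.2 × 2.72 = 506.5 N·m clockwise.
Weight: 23 × 9.8 = 225.4 N down at 1.2 m → arm 2.22 m, τ = 225.4 × 2.22 = 500.4 N·m clockwise.
Net load moment about support A = 1824 N·m clockwise.
Reaction R at support B is upward at 0 m, arm 3.42 m → moment R × 3.42 counterclockwise.
Στ = 0 ⇒ R × 3.42 = 1824 ⇒ R = 533 N.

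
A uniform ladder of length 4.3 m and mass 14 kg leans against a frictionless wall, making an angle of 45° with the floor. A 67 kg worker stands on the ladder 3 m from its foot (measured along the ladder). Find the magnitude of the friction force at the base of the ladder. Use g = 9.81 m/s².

Taking torques about the foot of the ladder:
Ladder weight 14×9.81 = 137.3 N acts at 2.15 m along the ladder; its horizontal arm is 2.15·cos45° = 1.52 m → τ = 208.7 N·m clockwise.
Worker: 67×9.81 = 657.3 N at 3 m → arm 2.121 m → τ = 1394 N·m clockwise.
Wall normal N acts horizontally at the top; its moment arm is the height L sinθ = 4.3·sin45° = 3.041 m, counterclockwise.
Setting net torque to zero: N × 3.041 = 1603 → N = 527 N.
ΣFx = 0: friction at the foot balances the wall's push, so f = N_wall = 527 N.

f ≈ 527 N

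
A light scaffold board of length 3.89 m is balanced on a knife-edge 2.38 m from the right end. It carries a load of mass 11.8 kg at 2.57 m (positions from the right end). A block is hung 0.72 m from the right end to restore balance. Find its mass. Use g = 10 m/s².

m ≈ 1.35 kg

About the knife-edge (at 2.38 m from the right end):
Load: 11.8 × 10 = 118 N down at 2.57 m → arm 0.19 m, τ = 118 × 0.19 = 22.42 N·m counterclockwise.
Net moment of known loads = 22.42 N·m counterclockwise.
An unknown mass m at 0.72 m has arm 1.66 m; its moment is m·g·1.66 clockwise.
Setting net torque to zero: m × 10 × 1.66 = 22.42 → m = 22.42 / (10 × 1.66) = 1.35 kg.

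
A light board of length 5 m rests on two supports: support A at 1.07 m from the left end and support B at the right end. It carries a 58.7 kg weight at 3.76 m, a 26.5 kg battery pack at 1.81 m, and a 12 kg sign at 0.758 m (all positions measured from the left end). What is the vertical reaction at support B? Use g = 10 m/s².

R_B ≈ 442 N

Choose support A as the axis so its reaction then has zero moment arm.
Weight: 58.7 × 10 = 587 N down at 3.76 m → arm 2.69 m, τ = 587 × 2.69 = 1579 N·m clockwise.
Battery pack: 26.5 × 10 = 265 N down at 1.81 m → arm 0.74 m, τ = 265 × 0.74 = 196.1 N·m clockwise.
Sign: 12 × 10 = 120 N down at 0.758 m → arm 0.312 m, τ = 120 × 0.312 = 37.44 N·m counterclockwise.
Net load moment about support A = 1738 N·m clockwise.
Reaction R at support B is upward at 5 m, arm 3.93 m → moment R × 3.93 counterclockwise.
For rotational equilibrium, R × 3.93 = 1738, so R = 442 N.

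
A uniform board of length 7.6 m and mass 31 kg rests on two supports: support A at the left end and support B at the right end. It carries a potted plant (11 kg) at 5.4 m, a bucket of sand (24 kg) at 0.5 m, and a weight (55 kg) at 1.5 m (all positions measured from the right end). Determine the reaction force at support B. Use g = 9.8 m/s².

Taking torques about support A:
Beam weight: 31 × 9.8 = 303.8 N down at 3.8 m → arm 3.8 m, τ = 303.8 × 3.8 = 1154 N·m clockwise.
Potted plant: 11 × 9.8 = 107.8 N down at 5.4 m → arm 2.2 m, τ = 107.8 × 2.2 = 237.2 N·m clockwise.
Bucket of sand: 24 × 9.8 = 235.2 N down at 0.5 m → arm 7.1 m, τ = 235.2 × 7.1 = 1670 N·m clockwise.
Weight: 55 × 9.8 = 539 N down at 1.5 m → arm 6.1 m, τ = 539 × 6.1 = 3288 N·m clockwise.
Net load moment about support A = 6349 N·m clockwise.
Reaction R at support B is upward at 0 m, arm 7.6 m → moment R × 7.6 counterclockwise.
Setting net torque to zero: R × 7.6 = 6349 → R = 835 N.

R_B ≈ 835 N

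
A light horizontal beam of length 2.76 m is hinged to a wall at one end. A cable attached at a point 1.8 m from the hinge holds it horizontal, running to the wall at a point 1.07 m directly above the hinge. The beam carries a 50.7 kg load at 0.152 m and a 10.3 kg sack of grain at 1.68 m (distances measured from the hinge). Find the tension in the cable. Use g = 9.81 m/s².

Sum moments about the hinge (the unknown hinge reaction has zero arm there).
Load: 50.7 × 9.81 = 497.4 N down at 0.152 m → arm 0.152 m, τ = 497.4 × 0.152 = 75.6 N·m clockwise.
Sack of grain: 10.3 × 9.81 = 101 N down at 1.68 m → arm 1.68 m, τ = 101 × 1.68 = 169.7 N·m clockwise.
Total clockwise load moment = 245.3 N·m.
The cable tension T acts at 1.8 m; only its component perpendicular to the beam, T sinθ, produces torque. sinθ = h/√(h²+d²) = 1.07/√(1.07²+1.8²) = 0.511.
Setting net torque to zero: T × 1.8 × 0.511 = 245.3 → T = 245.3 / 0.9198 = 267 N.

T ≈ 267 N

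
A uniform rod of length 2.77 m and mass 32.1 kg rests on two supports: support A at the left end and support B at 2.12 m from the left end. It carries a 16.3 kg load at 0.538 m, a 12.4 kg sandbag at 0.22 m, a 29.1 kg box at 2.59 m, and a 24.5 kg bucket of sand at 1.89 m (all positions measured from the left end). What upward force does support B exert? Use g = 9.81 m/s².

Taking torques about support A:
Beam weight: 32.1 × 9.81 = 314.9 N down at 1.385 m → arm 1.385 m, τ = 314.9 × 1.385 = 436.1 N·m clockwise.
Load: 16.3 × 9.81 = 159.9 N down at 0.538 m → arm 0.538 m, τ = 159.9 × 0.538 = 86.03 N·m clockwise.
Sandbag: 12.4 × 9.81 = 121.6 N down at 0.22 m → arm 0.22 m, τ = 121.6 × 0.22 = 26.75 N·m clockwise.
Box: 29.1 × 9.81 = 285.5 N down at 2.59 m → arm 2.59 m, τ = 285.5 × 2.59 = 739.4 N·m clockwise.
Bucket of sand: 24.5 × 9.81 = 240.3 N down at 1.89 m → arm 1.89 m, τ = 240.3 × 1.89 = 454.2 N·m clockwise.
Net load moment about support A = 1742 N·m clockwise.
Reaction R at support B is upward at 2.12 m, arm 2.12 m → moment R × 2.12 counterclockwise.
Balancing moments: R × 2.12 = 1742, giving R = 822 N.

R_B ≈ 822 N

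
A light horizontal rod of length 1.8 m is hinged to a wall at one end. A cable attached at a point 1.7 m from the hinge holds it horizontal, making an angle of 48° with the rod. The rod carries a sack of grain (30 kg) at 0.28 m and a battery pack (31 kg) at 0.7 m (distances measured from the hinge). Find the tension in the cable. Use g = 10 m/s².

T ≈ 238 N

Sum moments about the hinge (the unknown hinge reaction has zero arm there).
Sack of grain: 30 × 10 = 300 N down at 0.28 m → arm 0.28 m, τ = 300 × 0.28 = 84 N·m clockwise.
Battery pack: 31 × 10 = 310 N down at 0.7 m → arm 0.7 m, τ = 310 × 0.7 = 217 N·m clockwise.
Total clockwise load moment = 301 N·m.
The cable tension T acts at 1.7 m; only its component perpendicular to the rod, T sinθ, produces torque. sin 48° = 0.7431.
Στ = 0 ⇒ T × 1.7 × 0.7431 = 301 ⇒ T = 301 / 1.263 = 238 N.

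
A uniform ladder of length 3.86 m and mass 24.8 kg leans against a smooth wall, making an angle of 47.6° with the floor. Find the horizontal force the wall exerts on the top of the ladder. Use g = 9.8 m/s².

N_wall ≈ 111 N

Taking torques about the foot of the ladder:
Ladder weight 24.8×9.8 = 243 N acts at 1.93 m along the ladder; its horizontal arm is 1.93·cos47.6° = 1.301 m → τ = 316.1 N·m clockwise.
Wall normal N acts horizontally at the top; its moment arm is the height L sinθ = 3.86·sin47.6° = 2.85 m, counterclockwise.
Στ = 0 ⇒ N × 2.85 = 316.1 ⇒ N = 111 N.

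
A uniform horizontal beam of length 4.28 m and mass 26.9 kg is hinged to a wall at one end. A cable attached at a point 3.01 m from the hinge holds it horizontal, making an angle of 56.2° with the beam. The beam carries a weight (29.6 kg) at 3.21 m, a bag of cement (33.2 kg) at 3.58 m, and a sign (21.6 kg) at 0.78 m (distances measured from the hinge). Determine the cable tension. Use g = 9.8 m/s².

Sum moments about the hinge (the unknown hinge reaction has zero arm there).
Beam weight: 26.9 × 9.8 = 263.6 N down at 2.14 m → arm 2.14 m, τ = 263.6 × 2.14 = 564.1 N·m clockwise.
Weight: 29.6 × 9.8 = 290.1 N down at 3.21 m → arm 3.21 m, τ = 290.1 × 3.21 = 931.2 N·m clockwise.
Bag of cement: 33.2 × 9.8 = 325.4 N down at 3.58 m → arm 3.58 m, τ = 325.4 × 3.58 = 1165 N·m clockwise.
Sign: 21.6 × 9.8 = 211.7 N down at 0.78 m → arm 0.78 m, τ = 211.7 × 0.78 = 165.1 N·m clockwise.
Total clockwise load moment = 2825 N·m.
The cable tension T acts at 3.01 m; only its component perpendicular to the beam, T sinθ, produces torque. sin 56.2° = 0.831.
Στ = 0 ⇒ T × 3.01 × 0.831 = 2825 ⇒ T = 2825 / 2.501 = 1130 N.

T ≈ 1130 N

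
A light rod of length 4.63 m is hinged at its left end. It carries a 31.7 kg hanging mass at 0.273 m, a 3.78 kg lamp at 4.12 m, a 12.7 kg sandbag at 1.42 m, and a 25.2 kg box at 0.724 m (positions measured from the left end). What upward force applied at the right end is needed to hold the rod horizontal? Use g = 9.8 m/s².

About the left end:
Hanging mass: 31.7 × 9.8 = 310.7 N down at 0.273 m → arm 0.273 m, τ = 310.7 × 0.273 = 84.82 N·m clockwise.
Lamp: 3.78 × 9.8 = 37.04 N down at 4.12 m → arm 4.12 m, τ = 37.04 × 4.12 = 152.6 N·m clockwise.
Sandbag: 12.7 × 9.8 = 124.5 N down at 1.42 m → arm 1.42 m, τ = 124.5 × 1.42 = 176.8 N·m clockwise.
Box: 25.2 × 9.8 = 247 N down at 0.724 m → arm 0.724 m, τ = 247 × 0.724 = 178.8 N·m clockwise.
Net moment of the loads = 593 N·m clockwise.
The upward force F acts at the right end, arm 4.63 m, giving F × 4.63 counterclockwise.
Στ = 0 ⇒ F × 4.63 = 593 ⇒ F = 593 / 4.63 = 128 N.

F ≈ 128 N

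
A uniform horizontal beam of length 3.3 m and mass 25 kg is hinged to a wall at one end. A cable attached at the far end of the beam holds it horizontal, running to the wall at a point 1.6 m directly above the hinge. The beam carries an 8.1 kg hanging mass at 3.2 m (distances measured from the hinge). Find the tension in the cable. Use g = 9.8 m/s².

Sum moments about the hinge (the unknown hinge reaction has zero arm there).
Beam weight: 25 × 9.8 = 245 N down at 1.65 m → arm 1.65 m, τ = 245 × 1.65 = 404.2 N·m clockwise.
Hanging mass: 8.1 × 9.8 = 79.38 N down at 3.2 m → arm 3.2 m, τ = 79.38 × 3.2 = 254 N·m clockwise.
Total clockwise load moment = 658.2 N·m.
The cable tension T acts at 3.3 m; only its component perpendicular to the beam, T sinθ, produces torque. sinθ = h/√(h²+d²) = 1.6/√(1.6²+3.3²) = 0.4363.
Balancing moments: T × 3.3 × 0.4363 = 658.2, giving T = 658.2 / 1.44 = 457 N.

T ≈ 457 N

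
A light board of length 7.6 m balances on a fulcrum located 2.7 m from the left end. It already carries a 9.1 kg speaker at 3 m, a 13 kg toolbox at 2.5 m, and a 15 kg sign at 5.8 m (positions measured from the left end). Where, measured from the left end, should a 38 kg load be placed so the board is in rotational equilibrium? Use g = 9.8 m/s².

x ≈ 1.47 m from the left end

Choose the fulcrum (at 2.7 m from the left end) as the axis so the support reaction has zero arm there.
Speaker: 9.1 × 9.8 = 89.18 N down at 3 m → arm 0.3 m, τ = 89.18 × 0.3 = 26.75 N·m clockwise.
Toolbox: 13 × 9.8 = 127.4 N down at 2.5 m → arm 0.2 m, τ = 127.4 × 0.2 = 25.48 N·m counterclockwise.
Sign: 15 × 9.8 = 147 N down at 5.8 m → arm 3.1 m, τ = 147 × 3.1 = 455.7 N·m clockwise.
Net moment of existing loads = 457 N·m clockwise.
The load weighs 38 × 9.8 = 372.4 N and must supply an equal counterclockwise moment, so its lever arm about the fulcrum is 457 / 372.4 = 1.23 m.
That puts it at 2.7 − 1.23 = 1.47 m from the left end.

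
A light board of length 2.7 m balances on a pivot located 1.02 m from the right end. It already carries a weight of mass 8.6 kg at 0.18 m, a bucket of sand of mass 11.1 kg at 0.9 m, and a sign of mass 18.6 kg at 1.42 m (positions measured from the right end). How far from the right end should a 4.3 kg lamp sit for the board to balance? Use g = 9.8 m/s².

Choose the pivot (at 1.02 m from the right end) as the axis so the support reaction has zero arm there.
Weight: 8.6 × 9.8 = 84.28 N down at 0.18 m → arm 0.84 m, τ = 84.28 × 0.84 = 70.8 N·m clockwise.
Bucket of sand: 11.1 × 9.8 = 108.8 N down at 0.9 m → arm 0.12 m, τ = 108.8 × 0.12 = 13.06 N·m clockwise.
Sign: 18.6 × 9.8 = 182.3 N down at 1.42 m → arm 0.4 m, τ = 182.3 × 0.4 = 72.92 N·m counterclockwise.
Net moment of existing loads = 10.94 N·m clockwise.
The lamp weighs 4.3 × 9.8 = 42.14 N and must supply an equal counterclockwise moment, so its lever arm about the pivot is 10.94 / 42.14 = 0.26 m.
That puts it at 1.02 + 0.26 = 1.28 m from the right end.

x ≈ 1.28 m from the right end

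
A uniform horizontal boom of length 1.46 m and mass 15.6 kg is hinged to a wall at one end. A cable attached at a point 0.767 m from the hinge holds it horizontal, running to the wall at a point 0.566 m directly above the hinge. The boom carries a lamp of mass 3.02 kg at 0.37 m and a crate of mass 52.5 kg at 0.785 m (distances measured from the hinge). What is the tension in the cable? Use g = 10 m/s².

T ≈ 1180 N

About the hinge:
Beam weight: 15.6 × 10 = 156 N down at 0.73 m → arm 0.73 m, τ = 156 × 0.73 = 113.9 N·m clockwise.
Lamp: 3.02 × 10 = 30.2 N down at 0.37 m → arm 0.37 m, τ = 30.2 × 0.37 = 11.17 N·m clockwise.
Crate: 52.5 × 10 = 525 N down at 0.785 m → arm 0.785 m, τ = 525 × 0.785 = 412.1 N·m clockwise.
Total clockwise load moment = 537.2 N·m.
The cable tension T acts at 0.767 m; only its component perpendicular to the boom, T sinθ, produces torque. sinθ = h/√(h²+d²) = 0.566/√(0.566²+0.767²) = 0.5938.
For rotational equilibrium, T × 0.767 × 0.5938 = 537.2, so T = 537.2 / 0.4554 = 1180 N.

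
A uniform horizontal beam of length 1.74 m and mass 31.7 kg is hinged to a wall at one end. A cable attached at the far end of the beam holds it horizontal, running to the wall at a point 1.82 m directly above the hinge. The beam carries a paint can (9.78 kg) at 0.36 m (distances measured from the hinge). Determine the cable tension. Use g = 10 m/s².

T ≈ 247 N

Sum moments about the hinge (the unknown hinge reaction has zero arm there).
Beam weight: 31.7 × 10 = 317 N down at 0.87 m → arm 0.87 m, τ = 317 × 0.87 = 275.8 N·m clockwise.
Paint can: 9.78 × 10 = 97.8 N down at 0.36 m → arm 0.36 m, τ = 97.8 × 0.36 = 35.21 N·m clockwise.
Total clockwise load moment = 311 N·m.
The cable tension T acts at 1.74 m; only its component perpendicular to the beam, T sinθ, produces torque. sinθ = h/√(h²+d²) = 1.82/√(1.82²+1.74²) = 0.7228.
Στ = 0 ⇒ T × 1.74 × 0.7228 = 311 ⇒ T = 311 / 1.258 = 247 N.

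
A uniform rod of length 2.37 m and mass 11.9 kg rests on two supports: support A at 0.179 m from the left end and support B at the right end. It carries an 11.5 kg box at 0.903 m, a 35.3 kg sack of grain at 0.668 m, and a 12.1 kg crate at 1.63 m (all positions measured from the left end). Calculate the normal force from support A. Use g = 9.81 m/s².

Choose support B as the axis so its reaction then has zero moment arm.
Beam weight: 11.9 × 9.81 = 116.7 N down at 1.185 m → arm 1.185 m, τ = 116.7 × 1.185 = 138.3 N·m counterclockwise.
Box: 11.5 × 9.81 = 112.8 N down at 0.903 m → arm 1.467 m, τ = 112.8 × 1.467 = 165.5 N·m counterclockwise.
Sack of grain: 35.3 × 9.81 = 346.3 N down at 0.668 m → arm 1.702 m, τ = 346.3 × 1.702 = 589.4 N·m counterclockwise.
Crate: 12.1 × 9.81 = 118.7 N down at 1.63 m → arm 0.74 m, τ = 118.7 × 0.74 = 87.84 N·m counterclockwise.
Net load moment about support B = 981 N·m counterclockwise.
Reaction R at support A is upward at 0.179 m, arm 2.191 m → moment R × 2.191 clockwise.
Setting net torque to zero: R × 2.191 = 981 → R = 448 N.

R_A ≈ 448 N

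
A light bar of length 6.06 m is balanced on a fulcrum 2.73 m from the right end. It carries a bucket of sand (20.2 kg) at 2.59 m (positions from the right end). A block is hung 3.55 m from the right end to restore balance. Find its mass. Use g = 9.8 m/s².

Take moments about the fulcrum (at 2.73 m from the right end).
Bucket of sand: 20.2 × 9.8 = 198 N down at 2.59 m → arm 0.14 m, τ = 198 × 0.14 = 27.72 N·m clockwise.
Net moment of known loads = 27.72 N·m clockwise.
An unknown mass m at 3.55 m has arm 0.82 m; its moment is m·g·0.82 counterclockwise.
Balancing moments: m × 9.8 × 0.82 = 27.72, giving m = 27.72 / (9.8 × 0.82) = 3.45 kg.

m ≈ 3.45 kg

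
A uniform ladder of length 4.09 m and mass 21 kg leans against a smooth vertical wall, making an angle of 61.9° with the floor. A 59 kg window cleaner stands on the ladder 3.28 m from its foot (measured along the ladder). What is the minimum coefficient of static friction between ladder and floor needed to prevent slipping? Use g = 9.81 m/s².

μ_min ≈ 0.386

About the foot of the ladder:
Ladder weight 21×9.81 = 206 N acts at 2.045 m along the ladder; its horizontal arm is 2.045·cos61.9° = 0.9632 m → τ = 198.4 N·m clockwise.
Window cleaner: 59×9.81 = 578.8 N at 3.28 m → arm 1.545 m → τ = 894.2 N·m clockwise.
Wall normal N acts horizontally at the top; its moment arm is the height L sinθ = 4.09·sin61.9° = 3.608 m, counterclockwise.
Setting net torque to zero: N × 3.608 = 1093 → N = 302.9 N.
ΣFx = 0 ⇒ f = N_wall = 302.9 N. ΣFy = 0 ⇒ N_floor = 784.8 N.
μ_min = f / N_floor = 302.9 / 784.8 = 0.386.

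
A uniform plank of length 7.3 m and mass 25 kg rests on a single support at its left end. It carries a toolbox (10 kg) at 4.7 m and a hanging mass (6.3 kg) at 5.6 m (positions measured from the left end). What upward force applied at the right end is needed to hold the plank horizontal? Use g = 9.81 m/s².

Taking torques about the left end:
Beam weight: 25 × 9.81 = 245.2 N down at 3.65 m → arm 3.65 m, τ = 245.2 × 3.65 = 895 N·m clockwise.
Toolbox: 10 × 9.81 = 98.1 N down at 4.7 m → arm 4.7 m, τ = 98.1 × 4.7 = 461.1 N·m clockwise.
Hanging mass: 6.3 × 9.81 = 61.8 N down at 5.6 m → arm 5.6 m, τ = 61.8 × 5.6 = 346.1 N·m clockwise.
Net moment of the loads = 1702 N·m clockwise.
The upward force F acts at the right end, arm 7.3 m, giving F × 7.3 counterclockwise.
For rotational equilibrium, F × 7.3 = 1702, so F = 1702 / 7.3 = 233 N.

F ≈ 233 N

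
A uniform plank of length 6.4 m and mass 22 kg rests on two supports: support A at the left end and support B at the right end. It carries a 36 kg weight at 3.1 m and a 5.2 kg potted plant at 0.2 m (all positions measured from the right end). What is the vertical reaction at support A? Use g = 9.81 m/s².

R_A ≈ 281 N

Take moments about support B.
Beam weight: 22 × 9.81 = 215.8 N down at 3.2 m → arm 3.2 m, τ = 215.8 × 3.2 = 690.6 N·m counterclockwise.
Weight: 36 × 9.81 = 353.2 N down at 3.1 m → arm 3.1 m, τ = 353.2 × 3.1 = 1095 N·m counterclockwise.
Potted plant: 5.2 × 9.81 = 51.01 N down at 0.2 m → arm 0.2 m, τ = 51.01 × 0.2 = 10.2 N·m counterclockwise.
Net load moment about support B = 1796 N·m counterclockwise.
Reaction R at support A is upward at 6.4 m, arm 6.4 m → moment R × 6.4 clockwise.
Στ = 0 ⇒ R × 6.4 = 1796 ⇒ R = 281 N.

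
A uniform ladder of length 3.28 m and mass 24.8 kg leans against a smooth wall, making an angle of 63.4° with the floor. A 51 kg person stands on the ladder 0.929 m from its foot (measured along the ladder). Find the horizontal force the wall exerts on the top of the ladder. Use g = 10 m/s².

Take moments about the foot of the ladder.
Ladder weight 24.8×10 = 248 N acts at 1.64 m along the ladder; its horizontal arm is 1.64·cos63.4° = 0.7343 m → τ = 182.1 N·m clockwise.
Person: 51×10 = 510 N at 0.929 m → arm 0.416 m → τ = 212.2 N·m clockwise.
Wall normal N acts horizontally at the top; its moment arm is the height L sinθ = 3.28·sin63.4° = 2.933 m, counterclockwise.
Setting net torque to zero: N × 2.933 = 394.3 → N = 134 N.

N_wall ≈ 134 N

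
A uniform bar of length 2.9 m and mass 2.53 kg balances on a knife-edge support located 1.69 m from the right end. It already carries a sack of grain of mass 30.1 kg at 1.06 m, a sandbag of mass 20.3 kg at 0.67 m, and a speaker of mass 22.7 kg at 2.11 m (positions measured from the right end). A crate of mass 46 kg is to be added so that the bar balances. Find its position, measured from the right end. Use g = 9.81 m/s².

Taking torques about the knife-edge support (at 1.69 m from the right end):
Beam weight: 2.53 × 9.81 = 24.82 N down at 1.45 m → arm 0.24 m, τ = 24.82 × 0.24 = 5.957 N·m clockwise.
Sack of grain: 30.1 × 9.81 = 295.3 N down at 1.06 m → arm 0.63 m, τ = 295.3 × 0.63 = 186 N·m clockwise.
Sandbag: 20.3 × 9.81 = 199.1 N down at 0.67 m → arm 1.02 m, τ = 199.1 × 1.02 = 203.1 N·m clockwise.
Speaker: 22.7 × 9.81 = 222.7 N down at 2.11 m → arm 0.42 m, τ = 222.7 × 0.42 = 93.53 N·m counterclockwise.
Net moment of existing loads = 301.5 N·m clockwise.
The crate weighs 46 × 9.81 = 451.3 N and must supply an equal counterclockwise moment, so its lever arm about the knife-edge support is 301.5 / 451.3 = 0.668 m.
That puts it at 1.69 + 0.668 = 2.36 m from the right end.

x ≈ 2.36 m from the right end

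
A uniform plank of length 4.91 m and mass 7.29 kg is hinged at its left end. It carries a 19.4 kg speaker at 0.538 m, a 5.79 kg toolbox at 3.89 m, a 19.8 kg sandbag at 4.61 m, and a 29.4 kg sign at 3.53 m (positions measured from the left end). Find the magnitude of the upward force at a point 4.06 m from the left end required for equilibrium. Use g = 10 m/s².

Take moments about the left end.
Beam weight: 7.29 × 10 = 72.9 N down at 2.455 m → arm 2.455 m, τ = 72.9 × 2.455 = 179 N·m clockwise.
Speaker: 19.4 × 10 = 194 N down at 0.538 m → arm 0.538 m, τ = 194 × 0.538 = 104.4 N·m clockwise.
Toolbox: 5.79 × 10 = 57.9 N down at 3.89 m → arm 3.89 m, τ = 57.9 × 3.89 = 225.2 N·m clockwise.
Sandbag: 19.8 × 10 = 198 N down at 4.61 m → arm 4.61 m, τ = 198 × 4.61 = 912.8 N·m clockwise.
Sign: 29.4 × 10 = 294 N down at 3.53 m → arm 3.53 m, τ = 294 × 3.53 = 1038 N·m clockwise.
Net moment of the loads = 2459 N·m clockwise.
The upward force F acts at a point 4.06 m from the left end, arm 4.06 m, giving F × 4.06 counterclockwise.
Στ = 0 ⇒ F × 4.06 = 2459 ⇒ F = 2459 / 4.06 = 606 N.

F ≈ 606 N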